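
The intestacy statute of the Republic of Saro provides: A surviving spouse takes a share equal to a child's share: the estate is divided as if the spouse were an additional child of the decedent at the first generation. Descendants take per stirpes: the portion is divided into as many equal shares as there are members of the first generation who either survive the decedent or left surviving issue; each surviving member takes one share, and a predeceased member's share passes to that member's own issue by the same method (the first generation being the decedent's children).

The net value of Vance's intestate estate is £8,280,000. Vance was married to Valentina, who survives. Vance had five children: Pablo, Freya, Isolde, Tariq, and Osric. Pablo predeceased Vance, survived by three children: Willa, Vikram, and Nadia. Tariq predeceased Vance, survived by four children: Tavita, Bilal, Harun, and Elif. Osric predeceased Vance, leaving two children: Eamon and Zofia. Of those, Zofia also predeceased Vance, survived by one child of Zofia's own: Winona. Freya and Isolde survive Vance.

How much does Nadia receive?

The spouse counts as an additional share at the children's level, so there are 6 primary shares of £1,380,000. Valentina takes one such share (£1,380,000).
The children's combined portion (£6,900,000) is divided into 5 shares of £1,380,000: Freya and Isolde each take £1,380,000; Pablo's £1,380,000 share passes to Pablo's issue; Tariq's £1,380,000 share passes to Tariq's issue; Osric's £1,380,000 share passes to Osric's issue.
Pablo's share (£1,380,000) is divided into 3 shares of £460,000: Willa, Vikram, and Nadia each take £460,000.
Tariq's share (£1,380,000) is divided into 4 shares of £345,000: Tavita, Bilal, Harun, and Elif each take £345,000.
Osric's share (£1,380,000) is divided into 2 shares of £690,000: Eamon takes £690,000; Zofia's £690,000 share passes to Zofia's issue.
Zofia's share (£690,000) passes entirely to Winona.

Nadia receives £460,000.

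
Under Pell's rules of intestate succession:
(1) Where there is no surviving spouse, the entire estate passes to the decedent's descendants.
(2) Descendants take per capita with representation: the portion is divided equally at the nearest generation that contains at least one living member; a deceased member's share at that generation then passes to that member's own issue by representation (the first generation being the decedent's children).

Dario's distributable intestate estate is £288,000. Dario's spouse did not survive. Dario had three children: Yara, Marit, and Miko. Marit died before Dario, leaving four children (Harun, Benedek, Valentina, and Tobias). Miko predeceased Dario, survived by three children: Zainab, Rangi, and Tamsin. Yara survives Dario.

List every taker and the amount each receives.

Yara: £96,000; Harun: £24,000; Benedek: £24,000; Valentina: £24,000; Tobias: £24,000; Zainab: £32,000; Rangi: £32,000; Tamsin: £32,000

The entire £288,000 passes to the descendants.
That amount (£288,000) is divided into 3 shares of £96,000: Yara takes £96,000; Marit's £96,000 share passes to Marit's issue; Miko's £96,000 share passes to Miko's issue.
Marit's share (£96,000) is divided into 4 shares of £24,000: Harun, Benedek, Valentina, and Tobias each take £24,000.
Miko's share (£96,000) is divided into 3 shares of £32,000: Zainab, Rangi, and Tamsin each take £32,000.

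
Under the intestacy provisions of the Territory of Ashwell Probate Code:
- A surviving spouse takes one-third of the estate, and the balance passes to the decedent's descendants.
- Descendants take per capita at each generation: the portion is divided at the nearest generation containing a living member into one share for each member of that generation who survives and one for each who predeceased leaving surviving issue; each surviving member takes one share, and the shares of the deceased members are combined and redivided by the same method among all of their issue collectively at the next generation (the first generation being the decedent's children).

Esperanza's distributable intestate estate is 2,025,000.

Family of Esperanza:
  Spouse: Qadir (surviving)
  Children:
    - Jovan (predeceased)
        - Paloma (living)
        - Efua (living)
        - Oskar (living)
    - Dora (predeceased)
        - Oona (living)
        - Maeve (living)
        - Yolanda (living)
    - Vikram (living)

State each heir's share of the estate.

Qadir takes one-third of 2,025,000 = 675,000. The remaining 1,350,000 passes to the descendants.
The descendants' portion (1,350,000) is divided at the children's generation into 3 shares of 450,000. Vikram takes 450,000. The 2 shares of the deceased (Jovan and Dora) are combined into a pool of 900,000.
That pool (900,000) is divided at the grandchildren's generation equally among Paloma, Efua, Oskar, Oona, Maeve, and Yolanda: 150,000 each.

Qadir: 675,000; Paloma: 150,000; Efua: 150,000; Oskar: 150,000; Oona: 150,000; Maeve: 150,000; Yolanda: 150,000; Vikram: 450,000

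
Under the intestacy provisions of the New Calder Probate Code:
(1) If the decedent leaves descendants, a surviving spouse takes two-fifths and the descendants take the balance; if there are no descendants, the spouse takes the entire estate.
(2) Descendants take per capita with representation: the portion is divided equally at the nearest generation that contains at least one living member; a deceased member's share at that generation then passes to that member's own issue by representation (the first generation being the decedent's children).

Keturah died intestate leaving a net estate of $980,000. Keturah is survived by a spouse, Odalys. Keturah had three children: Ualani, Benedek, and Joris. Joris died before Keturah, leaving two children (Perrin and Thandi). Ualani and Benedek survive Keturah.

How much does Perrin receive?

Perrin receives $98,000.

Odalys takes two-fifths of $980,000 = $392,000. The remaining $588,000 passes to the descendants.
The descendants' portion ($588,000) is divided into 3 shares of $196,000: Ualani and Benedek each take $196,000; Joris's $196,000 share passes to Joris's issue.
Joris's share ($196,000) is divided into 2 shares of $98,000: Perrin and Thandi each take $98,000.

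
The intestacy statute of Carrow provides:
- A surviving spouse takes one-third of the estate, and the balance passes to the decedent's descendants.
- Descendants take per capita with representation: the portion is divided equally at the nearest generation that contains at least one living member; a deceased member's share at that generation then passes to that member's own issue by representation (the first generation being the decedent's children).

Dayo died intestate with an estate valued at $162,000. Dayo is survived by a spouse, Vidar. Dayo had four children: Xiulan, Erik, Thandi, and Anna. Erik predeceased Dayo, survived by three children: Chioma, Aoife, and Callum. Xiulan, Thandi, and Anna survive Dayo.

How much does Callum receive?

Callum receives $9,000.

Vidar takes one-third of $162,000 = $54,000. The remaining $108,000 passes to the descendants.
The descendants' portion ($108,000) is divided into 4 shares of $27,000: Xiulan, Thandi, and Anna each take $27,000; Erik's $27,000 share passes to Erik's issue.
Erik's share ($27,000) is divided into 3 shares of $9,000: Chioma, Aoife, and Callum each take $9,000.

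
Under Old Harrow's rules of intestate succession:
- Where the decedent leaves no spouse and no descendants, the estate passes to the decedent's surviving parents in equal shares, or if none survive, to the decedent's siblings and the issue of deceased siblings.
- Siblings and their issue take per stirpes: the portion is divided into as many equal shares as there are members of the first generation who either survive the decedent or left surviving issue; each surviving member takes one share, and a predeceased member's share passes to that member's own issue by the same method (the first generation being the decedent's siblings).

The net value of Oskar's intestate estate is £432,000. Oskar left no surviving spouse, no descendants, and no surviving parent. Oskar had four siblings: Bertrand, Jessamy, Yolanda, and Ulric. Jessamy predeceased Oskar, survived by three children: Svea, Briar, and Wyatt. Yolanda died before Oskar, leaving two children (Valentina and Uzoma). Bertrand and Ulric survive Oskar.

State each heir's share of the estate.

Bertrand: £108,000; Svea: £36,000; Briar: £36,000; Wyatt: £36,000; Valentina: £54,000; Uzoma: £54,000; Ulric: £108,000

The entire £432,000 passes to the siblings and their issue.
That amount (£432,000) is divided into 4 shares of £108,000: Bertrand and Ulric each take £108,000; Jessamy's £108,000 share passes to Jessamy's issue; Yolanda's £108,000 share passes to Yolanda's issue.
Jessamy's share (£108,000) is divided into 3 shares of £36,000: Svea, Briar, and Wyatt each take £36,000.
Yolanda's share (£108,000) is divided into 2 shares of £54,000: Valentina and Uzoma each take £54,000.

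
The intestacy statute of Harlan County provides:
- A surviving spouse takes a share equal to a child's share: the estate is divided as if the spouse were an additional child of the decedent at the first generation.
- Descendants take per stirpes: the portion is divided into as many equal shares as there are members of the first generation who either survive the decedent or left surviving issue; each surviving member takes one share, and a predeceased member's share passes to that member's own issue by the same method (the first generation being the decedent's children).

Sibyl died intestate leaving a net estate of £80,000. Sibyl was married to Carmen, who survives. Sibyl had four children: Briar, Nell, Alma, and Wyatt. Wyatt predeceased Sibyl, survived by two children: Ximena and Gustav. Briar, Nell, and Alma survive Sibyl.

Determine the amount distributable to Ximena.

The spouse counts as an additional share at the children's level, so there are 5 primary shares of £16,000. Carmen takes one such share (£16,000).
The children's combined portion (£64,000) is divided into 4 shares of £16,000: Briar, Nell, and Alma each take £16,000; Wyatt's £16,000 share passes to Wyatt's issue.
Wyatt's share (£16,000) is divided into 2 shares of £8,000: Ximena and Gustav each take £8,000.

Ximena receives £8,000.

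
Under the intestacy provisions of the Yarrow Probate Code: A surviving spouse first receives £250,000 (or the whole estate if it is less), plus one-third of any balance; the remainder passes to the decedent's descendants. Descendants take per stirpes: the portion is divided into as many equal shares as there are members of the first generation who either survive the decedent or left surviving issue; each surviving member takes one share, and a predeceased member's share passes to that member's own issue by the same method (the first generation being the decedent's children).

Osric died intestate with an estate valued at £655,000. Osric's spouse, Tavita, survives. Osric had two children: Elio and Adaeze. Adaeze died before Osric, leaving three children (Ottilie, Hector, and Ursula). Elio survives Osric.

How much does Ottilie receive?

Ottilie receives £45,000.

Tavita first takes £250,000, leaving a balance of £405,000. Tavita then takes one-third of the balance (£135,000), for a total of £385,000. The remaining £270,000 passes to the descendants.
The descendants' portion (£270,000) is divided into 2 shares of £135,000: Elio takes £135,000; Adaeze's £135,000 share passes to Adaeze's issue.
Adaeze's share (£135,000) is divided into 3 shares of £45,000: Ottilie, Hector, and Ursula each take £45,000.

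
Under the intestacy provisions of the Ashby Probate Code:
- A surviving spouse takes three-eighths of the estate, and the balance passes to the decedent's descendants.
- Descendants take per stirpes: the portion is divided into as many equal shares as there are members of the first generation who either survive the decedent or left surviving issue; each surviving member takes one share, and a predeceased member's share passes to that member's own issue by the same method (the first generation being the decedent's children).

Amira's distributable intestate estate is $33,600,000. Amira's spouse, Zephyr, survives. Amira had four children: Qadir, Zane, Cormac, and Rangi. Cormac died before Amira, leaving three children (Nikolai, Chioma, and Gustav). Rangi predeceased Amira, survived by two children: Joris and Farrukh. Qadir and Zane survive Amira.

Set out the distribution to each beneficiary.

Zephyr: $12,600,000; Qadir: $5,250,000; Zane: $5,250,000; Nikolai: $1,750,000; Chioma: $1,750,000; Gustav: $1,750,000; Joris: $2,625,000; Farrukh: $2,625,000

Zephyr takes three-eighths of $33,600,000 = $12,600,000. The remaining $21,000,000 passes to the descendants.
The descendants' portion ($21,000,000) is divided into 4 shares of $5,250,000: Qadir and Zane each take $5,250,000; Cormac's $5,250,000 share passes to Cormac's issue; Rangi's $5,250,000 share passes to Rangi's issue.
Cormac's share ($5,250,000) is divided into 3 shares of $1,750,000: Nikolai, Chioma, and Gustav each take $1,750,000.
Rangi's share ($5,250,000) is divided into 2 shares of $2,625,000: Joris and Farrukh each take $2,625,000.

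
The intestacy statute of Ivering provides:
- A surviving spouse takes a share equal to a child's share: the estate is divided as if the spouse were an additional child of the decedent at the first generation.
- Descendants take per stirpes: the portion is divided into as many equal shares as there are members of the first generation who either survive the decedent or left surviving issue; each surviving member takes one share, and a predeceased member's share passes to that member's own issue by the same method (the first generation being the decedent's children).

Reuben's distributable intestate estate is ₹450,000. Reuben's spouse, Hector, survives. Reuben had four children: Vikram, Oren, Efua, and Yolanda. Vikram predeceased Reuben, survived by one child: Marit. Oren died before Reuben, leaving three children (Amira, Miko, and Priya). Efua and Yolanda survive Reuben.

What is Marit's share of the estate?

The spouse counts as an additional share at the children's level, so there are 5 primary shares of ₹90,000. Hector takes one such share (₹90,000).
The children's combined portion (₹360,000) is divided into 4 shares of ₹90,000: Efua and Yolanda each take ₹90,000; Vikram's ₹90,000 share passes to Vikram's issue; Oren's ₹90,000 share passes to Oren's issue.
Vikram's share (₹90,000) passes entirely to Marit.
Oren's share (₹90,000) is divided into 3 shares of ₹30,000: Amira, Miko, and Priya each take ₹30,000.

Marit receives ₹90,000.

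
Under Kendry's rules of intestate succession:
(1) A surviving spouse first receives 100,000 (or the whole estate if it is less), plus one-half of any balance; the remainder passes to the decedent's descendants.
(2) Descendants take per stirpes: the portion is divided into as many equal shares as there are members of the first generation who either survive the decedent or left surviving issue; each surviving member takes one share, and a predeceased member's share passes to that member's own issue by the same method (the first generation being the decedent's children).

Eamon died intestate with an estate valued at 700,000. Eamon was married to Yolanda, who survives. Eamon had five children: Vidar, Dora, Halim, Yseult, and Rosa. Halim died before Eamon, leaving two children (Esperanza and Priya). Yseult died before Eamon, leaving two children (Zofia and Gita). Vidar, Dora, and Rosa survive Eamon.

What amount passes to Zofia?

Yolanda first takes 100,000, leaving a balance of 600,000. Yolanda then takes one-half of the balance (300,000), for a total of 400,000. The remaining 300,000 passes to the descendants.
The descendants' portion (300,000) is divided into 5 shares of 60,000: Vidar, Dora, and Rosa each take 60,000; Halim's 60,000 share passes to Halim's issue; Yseult's 60,000 share passes to Yseult's issue.
Halim's share (60,000) is divided into 2 shares of 30,000: Esperanza and Priya each take 30,000.
Yseult's share (60,000) is divided into 2 shares of 30,000: Zofia and Gita each take 30,000.

Zofia receives 30,000.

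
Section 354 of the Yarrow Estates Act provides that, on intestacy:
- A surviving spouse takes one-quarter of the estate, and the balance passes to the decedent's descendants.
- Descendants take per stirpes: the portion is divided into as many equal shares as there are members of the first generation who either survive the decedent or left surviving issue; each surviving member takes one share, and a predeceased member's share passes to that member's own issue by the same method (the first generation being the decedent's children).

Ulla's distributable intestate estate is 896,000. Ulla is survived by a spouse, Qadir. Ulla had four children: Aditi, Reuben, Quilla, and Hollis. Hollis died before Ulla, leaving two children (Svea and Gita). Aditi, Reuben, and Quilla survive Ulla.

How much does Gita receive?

Qadir takes one-quarter of 896,000 = 224,000. The remaining 672,000 passes to the descendants.
The descendants' portion (672,000) is divided into 4 shares of 168,000: Aditi, Reuben, and Quilla each take 168,000; Hollis's 168,000 share passes to Hollis's issue.
Hollis's share (168,000) is divided into 2 shares of 84,000: Svea and Gita each take 84,000.

Gita receives 84,000.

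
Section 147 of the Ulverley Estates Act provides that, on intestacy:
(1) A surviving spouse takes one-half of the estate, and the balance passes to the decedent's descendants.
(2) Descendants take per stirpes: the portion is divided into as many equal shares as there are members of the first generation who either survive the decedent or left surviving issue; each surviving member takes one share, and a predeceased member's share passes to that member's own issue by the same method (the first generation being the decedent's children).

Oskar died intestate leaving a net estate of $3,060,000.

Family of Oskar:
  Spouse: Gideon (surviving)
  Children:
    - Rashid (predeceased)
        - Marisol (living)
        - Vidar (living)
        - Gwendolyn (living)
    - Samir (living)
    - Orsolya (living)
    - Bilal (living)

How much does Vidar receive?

Vidar receives $127,500.

Gideon takes one-half of $3,060,000 = $1,530,000. The remaining $1,530,000 passes to the descendants.
The descendants' portion ($1,530,000) is divided into 4 shares of $382,500: Samir, Orsolya, and Bilal each take $382,500; Rashid's $382,500 share passes to Rashid's issue.
Rashid's share ($382,500) is divided into 3 shares of $127,500: Marisol, Vidar, and Gwendolyn each take $127,500.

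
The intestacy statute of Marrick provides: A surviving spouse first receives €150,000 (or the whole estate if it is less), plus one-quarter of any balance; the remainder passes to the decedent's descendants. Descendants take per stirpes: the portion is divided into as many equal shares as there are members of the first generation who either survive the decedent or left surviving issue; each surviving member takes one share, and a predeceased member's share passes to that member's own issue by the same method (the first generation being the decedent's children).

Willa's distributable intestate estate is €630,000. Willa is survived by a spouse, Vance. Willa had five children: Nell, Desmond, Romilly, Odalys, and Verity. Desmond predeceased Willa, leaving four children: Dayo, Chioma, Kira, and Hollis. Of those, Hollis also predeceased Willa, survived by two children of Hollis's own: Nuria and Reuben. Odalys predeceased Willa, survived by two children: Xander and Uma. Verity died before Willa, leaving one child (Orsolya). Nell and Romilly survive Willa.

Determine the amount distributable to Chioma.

Chioma receives €18,000.

Vance first takes €150,000, leaving a balance of €480,000. Vance then takes one-quarter of the balance (€120,000), for a total of €270,000. The remaining €360,000 passes to the descendants.
The descendants' portion (€360,000) is divided into 5 shares of €72,000: Nell and Romilly each take €72,000; Desmond's €72,000 share passes to Desmond's issue; Odalys's €72,000 share passes to Odalys's issue; Verity's €72,000 share passes to Verity's issue.
Desmond's share (€72,000) is divided into 4 shares of €18,000: Dayo, Chioma, and Kira each take €18,000; Hollis's €18,000 share passes to Hollis's issue.
Hollis's share (€18,000) is divided into 2 shares of €9,000: Nuria and Reuben each take €9,000.
Odalys's share (€72,000) is divided into 2 shares of €36,000: Xander and Uma each take €36,000.
Verity's share (€72,000) passes entirely to Orsolya.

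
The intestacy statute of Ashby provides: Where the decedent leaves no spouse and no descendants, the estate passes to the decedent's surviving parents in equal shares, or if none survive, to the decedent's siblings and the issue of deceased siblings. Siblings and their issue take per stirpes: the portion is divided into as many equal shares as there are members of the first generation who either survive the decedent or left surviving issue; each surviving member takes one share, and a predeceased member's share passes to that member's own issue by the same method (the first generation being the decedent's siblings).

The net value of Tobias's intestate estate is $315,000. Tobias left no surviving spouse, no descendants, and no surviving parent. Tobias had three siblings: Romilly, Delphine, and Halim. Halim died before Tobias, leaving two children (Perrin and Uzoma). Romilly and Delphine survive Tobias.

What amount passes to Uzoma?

The entire $315,000 passes to the siblings and their issue.
That amount ($315,000) is divided into 3 shares of $105,000: Romilly and Delphine each take $105,000; Halim's $105,000 share passes to Halim's issue.
Halim's share ($105,000) is divided into 2 shares of $52,500: Perrin and Uzoma each take $52,500.

Uzoma receives $52,500.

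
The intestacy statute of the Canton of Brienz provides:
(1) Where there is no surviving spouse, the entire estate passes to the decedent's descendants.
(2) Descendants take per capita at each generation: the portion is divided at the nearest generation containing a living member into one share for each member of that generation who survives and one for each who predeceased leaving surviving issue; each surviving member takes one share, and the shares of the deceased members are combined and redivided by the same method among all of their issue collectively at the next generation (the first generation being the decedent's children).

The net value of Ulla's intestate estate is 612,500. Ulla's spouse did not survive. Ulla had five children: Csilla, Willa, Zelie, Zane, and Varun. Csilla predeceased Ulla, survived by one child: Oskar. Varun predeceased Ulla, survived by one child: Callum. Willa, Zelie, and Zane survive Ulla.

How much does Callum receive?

The entire 612,500 passes to the descendants.
That amount (612,500) is divided at the children's generation into 5 shares of 122,500. Willa, Zelie, and Zane each take 122,500. The 2 shares of the deceased (Csilla and Varun) are combined into a pool of 245,000.
That pool (245,000) is divided at the grandchildren's generation equally among Oskar and Callum: 122,500 each.

Callum receives 122,500.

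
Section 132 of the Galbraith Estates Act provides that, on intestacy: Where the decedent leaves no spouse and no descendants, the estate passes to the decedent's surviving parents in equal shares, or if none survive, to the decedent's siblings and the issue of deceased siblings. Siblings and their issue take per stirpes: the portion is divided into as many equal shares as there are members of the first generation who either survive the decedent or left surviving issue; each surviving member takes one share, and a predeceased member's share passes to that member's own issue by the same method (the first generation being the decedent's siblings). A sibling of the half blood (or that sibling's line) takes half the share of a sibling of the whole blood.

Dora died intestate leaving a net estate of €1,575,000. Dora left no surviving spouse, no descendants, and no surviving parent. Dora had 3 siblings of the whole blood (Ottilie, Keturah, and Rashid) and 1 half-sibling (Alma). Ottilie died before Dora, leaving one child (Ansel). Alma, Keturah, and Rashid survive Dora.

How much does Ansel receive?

The entire €1,575,000 passes to the siblings and their issue.
Counting each half-blood sibling's line as half a unit, there are 7/2 units in €1,575,000, so one unit is €450,000. Whole-blood lines (Ottilie, Keturah, and Rashid) take €450,000 each; half-blood lines (Alma) take €225,000 each.
Ottilie's share (€450,000) passes entirely to Ansel.

Ansel receives €450,000.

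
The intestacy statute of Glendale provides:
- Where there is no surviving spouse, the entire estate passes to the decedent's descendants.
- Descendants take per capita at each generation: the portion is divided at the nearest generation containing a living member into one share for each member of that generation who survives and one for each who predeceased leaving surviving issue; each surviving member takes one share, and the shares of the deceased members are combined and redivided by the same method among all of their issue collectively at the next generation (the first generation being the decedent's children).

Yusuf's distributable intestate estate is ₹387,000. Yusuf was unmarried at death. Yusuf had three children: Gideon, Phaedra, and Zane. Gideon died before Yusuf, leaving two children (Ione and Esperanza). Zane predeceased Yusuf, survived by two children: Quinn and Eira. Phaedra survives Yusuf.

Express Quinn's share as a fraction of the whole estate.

Quinn receives 1/6 of the estate.

The entire ₹387,000 passes to the descendants.
That amount (₹387,000) is divided at the children's generation into 3 shares of ₹129,000. Phaedra takes ₹129,000. The 2 shares of the deceased (Gideon and Zane) are combined into a pool of ₹258,000.
That pool (₹258,000) is divided at the grandchildren's generation equally among Ione, Esperanza, Quinn, and Eira: ₹64,500 each.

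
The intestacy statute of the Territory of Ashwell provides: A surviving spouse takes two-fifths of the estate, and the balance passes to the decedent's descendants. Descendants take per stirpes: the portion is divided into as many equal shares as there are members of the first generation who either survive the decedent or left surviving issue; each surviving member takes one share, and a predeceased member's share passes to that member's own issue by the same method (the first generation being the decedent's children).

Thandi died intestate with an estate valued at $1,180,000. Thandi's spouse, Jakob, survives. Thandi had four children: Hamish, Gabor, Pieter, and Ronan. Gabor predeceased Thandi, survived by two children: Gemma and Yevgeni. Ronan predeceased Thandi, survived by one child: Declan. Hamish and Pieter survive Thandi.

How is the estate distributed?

Jakob takes two-fifths of $1,180,000 = $472,000. The remaining $708,000 passes to the descendants.
The descendants' portion ($708,000) is divided into 4 shares of $177,000: Hamish and Pieter each take $177,000; Gabor's $177,000 share passes to Gabor's issue; Ronan's $177,000 share passes to Ronan's issue.
Gabor's share ($177,000) is divided into 2 shares of $88,500: Gemma and Yevgeni each take $88,500.
Ronan's share ($177,000) passes entirely to Declan.

Jakob: $472,000; Hamish: $177,000; Gemma: $88,500; Yevgeni: $88,500; Pieter: $177,000; Declan: $177,000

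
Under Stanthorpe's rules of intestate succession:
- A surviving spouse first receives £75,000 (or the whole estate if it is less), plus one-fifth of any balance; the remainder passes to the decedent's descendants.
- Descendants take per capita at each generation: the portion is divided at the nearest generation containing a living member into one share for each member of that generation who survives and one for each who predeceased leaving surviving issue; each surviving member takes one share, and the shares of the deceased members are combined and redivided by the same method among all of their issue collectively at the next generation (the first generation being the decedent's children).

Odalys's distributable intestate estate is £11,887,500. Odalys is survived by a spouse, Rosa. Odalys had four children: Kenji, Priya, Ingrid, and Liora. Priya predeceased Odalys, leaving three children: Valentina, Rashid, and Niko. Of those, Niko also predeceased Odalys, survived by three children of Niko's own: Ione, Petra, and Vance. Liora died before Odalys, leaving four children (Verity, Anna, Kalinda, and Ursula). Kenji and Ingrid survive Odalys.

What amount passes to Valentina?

Valentina receives £675,000.

Rosa first takes £75,000, leaving a balance of £11,812,500. Rosa then takes one-fifth of the balance (£2,362,500), for a total of £2,437,500. The remaining £9,450,000 passes to the descendants.
The descendants' portion (£9,450,000) is divided at the children's generation into 4 shares of £2,362,500. Kenji and Ingrid each take £2,362,500. The 2 shares of the deceased (Priya and Liora) are combined into a pool of £4,725,000.
That pool (£4,725,000) is divided at the grandchildren's generation into 7 shares of £675,000. Valentina, Rashid, Verity, Anna, Kalinda, and Ursula each take £675,000. The remaining share for the deceased Niko (£675,000) is carried to the next generation.
That pool (£675,000) is divided at the great-grandchildren's generation equally among Ione, Petra, and Vance: £225,000 each.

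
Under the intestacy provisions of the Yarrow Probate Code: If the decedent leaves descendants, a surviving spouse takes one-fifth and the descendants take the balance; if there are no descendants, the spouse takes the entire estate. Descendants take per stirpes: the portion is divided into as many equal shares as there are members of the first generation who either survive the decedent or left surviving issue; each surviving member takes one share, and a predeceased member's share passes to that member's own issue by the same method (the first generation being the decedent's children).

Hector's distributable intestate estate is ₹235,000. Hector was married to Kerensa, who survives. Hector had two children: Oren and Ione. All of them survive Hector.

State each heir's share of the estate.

Kerensa: ₹47,000; Oren: ₹94,000; Ione: ₹94,000

Kerensa takes one-fifth of ₹235,000 = ₹47,000. The remaining ₹188,000 passes to the descendants.
The descendants' portion (₹188,000) is divided into 2 shares of ₹94,000: Oren and Ione each take ₹94,000.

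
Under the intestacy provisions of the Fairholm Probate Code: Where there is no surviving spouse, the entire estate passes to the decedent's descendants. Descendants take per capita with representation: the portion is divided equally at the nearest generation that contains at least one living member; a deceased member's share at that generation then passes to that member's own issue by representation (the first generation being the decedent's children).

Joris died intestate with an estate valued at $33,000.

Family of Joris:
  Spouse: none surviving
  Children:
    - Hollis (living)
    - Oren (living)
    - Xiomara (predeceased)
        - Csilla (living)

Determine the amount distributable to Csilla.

Csilla receives $11,000.

The entire $33,000 passes to the descendants.
That amount ($33,000) is divided into 3 shares of $11,000: Hollis and Oren each take $11,000; Xiomara's $11,000 share passes to Xiomara's issue.
Xiomara's share ($11,000) passes entirely to Csilla.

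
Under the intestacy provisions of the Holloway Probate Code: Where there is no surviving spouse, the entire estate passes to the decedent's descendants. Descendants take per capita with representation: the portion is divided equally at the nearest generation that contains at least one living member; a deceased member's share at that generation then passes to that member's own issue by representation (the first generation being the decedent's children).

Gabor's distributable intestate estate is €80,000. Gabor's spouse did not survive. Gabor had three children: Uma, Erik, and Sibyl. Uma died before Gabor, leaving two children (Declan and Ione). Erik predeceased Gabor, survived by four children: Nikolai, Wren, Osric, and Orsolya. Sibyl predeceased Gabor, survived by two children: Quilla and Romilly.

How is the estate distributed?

Declan: €10,000; Ione: €10,000; Nikolai: €10,000; Wren: €10,000; Osric: €10,000; Orsolya: €10,000; Quilla: €10,000; Romilly: €10,000

The entire €80,000 passes to the descendants.
No child survives, so the initial division is made at the grandchildren's generation.
That amount (€80,000) is divided into 8 shares of €10,000: Declan, Ione, Nikolai, Wren, Osric, Orsolya, Quilla, and Romilly each take €10,000.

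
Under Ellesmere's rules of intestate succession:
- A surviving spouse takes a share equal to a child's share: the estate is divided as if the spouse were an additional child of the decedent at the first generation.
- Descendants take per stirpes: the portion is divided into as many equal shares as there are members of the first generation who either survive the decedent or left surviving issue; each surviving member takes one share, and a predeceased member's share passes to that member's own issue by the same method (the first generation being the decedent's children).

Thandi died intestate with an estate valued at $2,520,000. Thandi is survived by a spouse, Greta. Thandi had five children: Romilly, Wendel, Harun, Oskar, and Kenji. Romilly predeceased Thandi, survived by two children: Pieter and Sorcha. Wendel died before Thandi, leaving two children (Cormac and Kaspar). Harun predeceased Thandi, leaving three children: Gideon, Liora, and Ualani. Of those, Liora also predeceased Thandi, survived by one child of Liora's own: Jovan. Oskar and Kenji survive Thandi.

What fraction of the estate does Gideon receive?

The spouse counts as an additional share at the children's level, so there are 6 primary shares of $420,000. Greta takes one such share ($420,000).
The children's combined portion ($2,100,000) is divided into 5 shares of $420,000: Oskar and Kenji each take $420,000; Romilly's $420,000 share passes to Romilly's issue; Wendel's $420,000 share passes to Wendel's issue; Harun's $420,000 share passes to Harun's issue.
Romilly's share ($420,000) is divided into 2 shares of $210,000: Pieter and Sorcha each take $210,000.
Wendel's share ($420,000) is divided into 2 shares of $210,000: Cormac and Kaspar each take $210,000.
Harun's share ($420,000) is divided into 3 shares of $140,000: Gideon and Ualani each take $140,000; Liora's $140,000 share passes to Liora's issue.
Liora's share ($140,000) passes entirely to Jovan.

Gideon receives 1/18 of the estate.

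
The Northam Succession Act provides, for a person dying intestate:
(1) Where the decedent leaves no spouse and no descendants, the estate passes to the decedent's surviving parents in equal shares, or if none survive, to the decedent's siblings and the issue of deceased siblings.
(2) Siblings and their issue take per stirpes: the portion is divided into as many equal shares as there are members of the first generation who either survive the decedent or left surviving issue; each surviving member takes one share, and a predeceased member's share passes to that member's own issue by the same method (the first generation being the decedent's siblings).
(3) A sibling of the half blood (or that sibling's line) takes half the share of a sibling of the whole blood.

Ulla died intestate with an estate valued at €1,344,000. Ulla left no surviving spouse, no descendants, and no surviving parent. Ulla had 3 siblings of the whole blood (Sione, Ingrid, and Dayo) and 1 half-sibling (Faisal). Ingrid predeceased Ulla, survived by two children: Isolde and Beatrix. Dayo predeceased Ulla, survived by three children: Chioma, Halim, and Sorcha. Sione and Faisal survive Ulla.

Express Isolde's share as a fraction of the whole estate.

The entire €1,344,000 passes to the siblings and their issue.
Counting each half-blood sibling's line as half a unit, there are 7/2 units in €1,344,000, so one unit is €384,000. Whole-blood lines (Sione, Ingrid, and Dayo) take €384,000 each; half-blood lines (Faisal) take €192,000 each.
Ingrid's share (€384,000) is divided into 2 shares of €192,000: Isolde and Beatrix each take €192,000.
Dayo's share (€384,000) is divided into 3 shares of €128,000: Chioma, Halim, and Sorcha each take €128,000.

Isolde receives 1/7 of the estate.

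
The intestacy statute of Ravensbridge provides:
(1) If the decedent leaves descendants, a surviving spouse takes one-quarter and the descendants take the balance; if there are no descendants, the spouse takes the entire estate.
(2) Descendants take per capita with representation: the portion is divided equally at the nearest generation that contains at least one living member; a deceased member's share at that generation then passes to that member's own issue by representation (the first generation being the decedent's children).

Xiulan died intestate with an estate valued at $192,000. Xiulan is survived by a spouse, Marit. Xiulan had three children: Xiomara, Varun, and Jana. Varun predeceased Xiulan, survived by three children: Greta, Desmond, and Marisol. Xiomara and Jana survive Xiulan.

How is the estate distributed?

Marit: $48,000; Xiomara: $48,000; Greta: $16,000; Desmond: $16,000; Marisol: $16,000; Jana: $48,000

Marit takes one-quarter of $192,000 = $48,000. The remaining $144,000 passes to the descendants.
The descendants' portion ($144,000) is divided into 3 shares of $48,000: Xiomara and Jana each take $48,000; Varun's $48,000 share passes to Varun's issue.
Varun's share ($48,000) is divided into 3 shares of $16,000: Greta, Desmond, and Marisol each take $16,000.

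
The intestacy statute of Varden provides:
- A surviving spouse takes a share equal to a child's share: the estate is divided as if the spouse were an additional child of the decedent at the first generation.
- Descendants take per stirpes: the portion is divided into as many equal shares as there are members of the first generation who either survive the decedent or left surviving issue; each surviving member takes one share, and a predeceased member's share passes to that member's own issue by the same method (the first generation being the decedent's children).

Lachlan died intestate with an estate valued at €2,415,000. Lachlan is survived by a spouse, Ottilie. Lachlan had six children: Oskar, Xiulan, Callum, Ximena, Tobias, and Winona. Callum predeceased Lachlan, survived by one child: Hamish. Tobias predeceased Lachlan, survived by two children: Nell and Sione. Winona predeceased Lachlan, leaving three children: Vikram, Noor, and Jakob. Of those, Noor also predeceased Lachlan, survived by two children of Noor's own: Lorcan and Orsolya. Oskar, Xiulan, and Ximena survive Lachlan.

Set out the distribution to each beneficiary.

The spouse counts as an additional share at the children's level, so there are 7 primary shares of €345,000. Ottilie takes one such share (€345,000).
The children's combined portion (€2,070,000) is divided into 6 shares of €345,000: Oskar, Xiulan, and Ximena each take €345,000; Callum's €345,000 share passes to Callum's issue; Tobias's €345,000 share passes to Tobias's issue; Winona's €345,000 share passes to Winona's issue.
Callum's share (€345,000) passes entirely to Hamish.
Tobias's share (€345,000) is divided into 2 shares of €172,500: Nell and Sione each take €172,500.
Winona's share (€345,000) is divided into 3 shares of €115,000: Vikram and Jakob each take €115,000; Noor's €115,000 share passes to Noor's issue.
Noor's share (€115,000) is divided into 2 shares of €57,500: Lorcan and Orsolya each take €57,500.

Ottilie: €345,000; Oskar: €345,000; Xiulan: €345,000; Hamish: €345,000; Ximena: €345,000; Nell: €172,500; Sione: €172,500; Vikram: €115,000; Lorcan: €57,500; Orsolya: €57,500; Jakob: €115,000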